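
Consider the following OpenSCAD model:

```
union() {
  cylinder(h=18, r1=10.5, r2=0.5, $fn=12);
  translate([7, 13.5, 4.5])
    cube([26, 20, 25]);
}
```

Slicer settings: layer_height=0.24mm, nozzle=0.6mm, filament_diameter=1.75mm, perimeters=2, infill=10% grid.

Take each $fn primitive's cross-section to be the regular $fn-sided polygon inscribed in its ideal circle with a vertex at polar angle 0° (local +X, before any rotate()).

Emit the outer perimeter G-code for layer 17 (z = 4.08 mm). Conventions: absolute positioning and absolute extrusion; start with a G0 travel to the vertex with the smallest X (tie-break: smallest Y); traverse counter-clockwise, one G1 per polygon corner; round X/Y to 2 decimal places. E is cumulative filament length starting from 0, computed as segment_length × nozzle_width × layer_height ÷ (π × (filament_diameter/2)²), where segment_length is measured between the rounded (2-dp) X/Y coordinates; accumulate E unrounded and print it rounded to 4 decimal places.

G0 X-8.23 Y0.00 Z4.08
G1 X-7.13 Y-4.12 E0.2553
G1 X-4.12 Y-7.13 E0.5101
G1 X0.00 Y-8.23 E0.7654
G1 X4.12 Y-7.13 E1.0207
G1 X7.13 Y-4.12 E1.2756
G1 X8.23 Y0.00 E1.5309
G1 X7.13 Y4.12 E1.7862
G1 X4.12 Y7.13 E2.0410
G1 X0.00 Y8.23 E2.2963
G1 X-4.12 Y7.13 E2.5516
G1 X-7.13 Y4.12 E2.8065
G1 X-8.23 Y0.00 E3.0618

At z = 4.08 mm: the cone: at t=0.227 of its height the radius interpolates to r₁+(r₂−r₁)t = 8.233, giving a regular 12-gon of that circumradius; the cube at (7, 13.5) does not reach this height (z outside [4.5, 29.5]); Taking the union: only the cone is present, so the union is just that shape — 1 connected region. The outline is a single polygon with 12 vertices. Extrusion per mm of travel: 0.6 × 0.24 / (π × 0.875²) = 0.059868. Accumulating E over each segment gives final E = 3.0618.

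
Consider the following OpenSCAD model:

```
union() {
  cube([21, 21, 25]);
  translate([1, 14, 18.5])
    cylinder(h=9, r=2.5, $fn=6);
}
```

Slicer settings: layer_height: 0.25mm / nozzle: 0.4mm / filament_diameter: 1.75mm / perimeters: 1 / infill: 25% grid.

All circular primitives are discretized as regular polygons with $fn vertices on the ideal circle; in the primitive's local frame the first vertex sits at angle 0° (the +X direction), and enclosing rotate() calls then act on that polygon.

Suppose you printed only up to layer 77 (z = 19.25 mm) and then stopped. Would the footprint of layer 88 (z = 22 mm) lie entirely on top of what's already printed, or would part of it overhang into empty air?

entirely on top

Compare the two slices. At z = 19.25: the cube (footprint 21×21) is included at this height (area 441.00 mm²); the r=2.5 cylinder at (1, 14) contributes a regular 6-gon of circumradius 2.5 (area = (6/2)·2.500²·sin(360°/6) = 16.24 mm²); Taking the union: the regions partially overlap — summed areas 457.24 mm² minus the doubly-counted overlap 12.45 mm² gives 444.79 mm² — area = 444.79 mm². At z = 22: the 21×21 cube contributes its full rectangle (area 441.00 mm²); the r=2.5 cylinder at (1, 14) contributes a regular 6-gon of circumradius 2.5 (area = (6/2)·2.500²·sin(360°/6) = 16.24 mm²); Taking the union: the regions partially overlap — summed areas 457.24 mm² minus the doubly-counted overlap 12.45 mm² gives 444.79 mm² — area = 444.79 mm². Checking containment: the cross-section at z = 22 is a subset of the cross-section at z = 19.25.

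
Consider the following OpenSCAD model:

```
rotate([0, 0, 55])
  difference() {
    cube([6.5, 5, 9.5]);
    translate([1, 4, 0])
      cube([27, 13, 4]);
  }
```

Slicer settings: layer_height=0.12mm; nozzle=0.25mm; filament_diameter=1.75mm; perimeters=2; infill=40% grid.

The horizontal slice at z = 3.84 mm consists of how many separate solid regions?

1

At z = 3.84 mm: the cube (footprint 6.5×5) is included at this height; the cube at (1, 4) is present — its section is the full 27×13 rectangle; Subtracting the remaining from the first: starting from the 6.5×5 cube, the 27×13 cube at (1, 4) partially overlaps it — only the 5.50 mm² overlap (of its 351.00 mm²) is removed, clipping the outline — 1 connected region; (rotated 55° about Z; rotation is an isometry so areas/perimeters/island counts are preserved). The result has 1 disconnected region.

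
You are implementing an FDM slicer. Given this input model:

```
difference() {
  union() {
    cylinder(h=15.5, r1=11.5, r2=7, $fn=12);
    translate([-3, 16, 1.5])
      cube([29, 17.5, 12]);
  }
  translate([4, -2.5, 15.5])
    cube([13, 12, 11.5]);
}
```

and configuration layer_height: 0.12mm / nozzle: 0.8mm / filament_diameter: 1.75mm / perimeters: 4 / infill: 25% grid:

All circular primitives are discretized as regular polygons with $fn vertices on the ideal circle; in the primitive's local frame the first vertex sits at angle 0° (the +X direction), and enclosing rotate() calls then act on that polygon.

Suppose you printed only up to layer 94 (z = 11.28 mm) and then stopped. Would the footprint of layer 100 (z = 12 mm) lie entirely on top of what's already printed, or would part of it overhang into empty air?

Compare the two slices. At z = 11.28: the cone contributes a regular 12-gon of circumradius 8.225 (interpolated between r1=11.5 and r2=7 at t=0.728) (area = (12/2)·8.225²·sin(360°/12) = 202.96 mm²); the cube at (-3, 16) (footprint 29×17.5) is included at this height (area 507.50 mm²); Taking the union: the 2 present regions are separate (no shared area or edge), so areas and boundary lengths simply add and each stays a separate island — area = 710.46 mm²; the cube at (4, -2.5) is absent (z outside [15.5, 27]); Taking the first minus the rest: none of the subtracted shapes is present at this height, so the result so far is unchanged — area = 710.46 mm². At z = 12: the cone contributes a regular 12-gon of circumradius 8.016 (interpolated between r1=11.5 and r2=7 at t=0.774) (area = (12/2)·8.016²·sin(360°/12) = 192.77 mm²); the 29×17.5 cube at (-3, 16) contributes its full rectangle (area 507.50 mm²); Merging all regions: the 2 present regions are separate (no shared area or edge), so areas and boundary lengths simply add and each stays a separate island — area = 700.27 mm²; the cube at (4, -2.5) is not intersected at this z (z outside [15.5, 27]); Taking the first minus the rest: none of the subtracted shapes is present at this height, so that combined region is unchanged — area = 700.27 mm². Checking containment: the cross-section at z = 12 is a subset of the cross-section at z = 11.28.

entirely on top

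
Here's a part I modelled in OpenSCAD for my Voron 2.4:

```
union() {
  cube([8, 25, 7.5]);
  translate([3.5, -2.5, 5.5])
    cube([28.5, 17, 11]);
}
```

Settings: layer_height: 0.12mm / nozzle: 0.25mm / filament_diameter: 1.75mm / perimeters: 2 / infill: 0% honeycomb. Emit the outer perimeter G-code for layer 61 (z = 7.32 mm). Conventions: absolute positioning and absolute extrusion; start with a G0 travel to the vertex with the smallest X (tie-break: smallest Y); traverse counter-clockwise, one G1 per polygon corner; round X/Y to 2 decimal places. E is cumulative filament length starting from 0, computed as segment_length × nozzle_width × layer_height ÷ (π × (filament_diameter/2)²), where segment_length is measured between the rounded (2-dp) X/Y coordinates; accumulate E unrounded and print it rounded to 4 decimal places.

At z = 7.32 mm: the cube (footprint 8×25) is included at this height; the 28.5×17 cube at (3.5, -2.5) contributes its full rectangle; Merging all regions: the regions partially overlap (shared area 65.25 mm²), so overlapping operands fuse into one piece — 1 connected region. The outline is a single polygon with 8 vertices. Extrusion per mm of travel: 0.25 × 0.12 / (π × 0.875²) = 0.012473. Accumulating E over each segment gives final E = 1.4842.

G0 X0.00 Y0.00 Z7.32
G1 X3.50 Y0.00 E0.0437
G1 X3.50 Y-2.50 E0.0748
G1 X32.00 Y-2.50 E0.4303
G1 X32.00 Y14.50 E0.6423
G1 X8.00 Y14.50 E0.9417
G1 X8.00 Y25.00 E1.0726
G1 X0.00 Y25.00 E1.1724
G1 X0.00 Y0.00 E1.4842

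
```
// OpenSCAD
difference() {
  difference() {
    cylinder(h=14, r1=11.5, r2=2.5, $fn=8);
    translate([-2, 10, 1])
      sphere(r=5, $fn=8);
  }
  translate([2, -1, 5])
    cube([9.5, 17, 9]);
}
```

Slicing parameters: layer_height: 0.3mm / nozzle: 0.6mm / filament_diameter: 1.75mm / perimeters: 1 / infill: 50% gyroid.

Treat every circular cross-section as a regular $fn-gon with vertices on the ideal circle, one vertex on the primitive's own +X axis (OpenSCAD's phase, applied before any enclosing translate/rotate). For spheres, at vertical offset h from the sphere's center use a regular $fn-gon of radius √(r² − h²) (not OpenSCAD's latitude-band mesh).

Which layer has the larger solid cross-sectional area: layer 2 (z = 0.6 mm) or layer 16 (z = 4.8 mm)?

layer 2 (z = 0.6 mm)

Layer 2 (z = 0.6): the cone: at t=0.043 of its height the radius interpolates to r₁+(r₂−r₁)t = 11.114, giving a regular 8-gon of that circumradius (area = (8/2)·11.114²·sin(360°/8) = 349.39 mm²); the sphere at (-2, 10): section is a regular 8-gon, circumradius = √(r²−h²) = √(5²−0.4²) = 4.984 (area = (8/2)·4.984²·sin(360°/8) = 70.26 mm²); Subtracting the remaining from the first: starting from the cone (349.39 mm²), the r=5 sphere at (-2, 10) partially overlaps it — only the 34.85 mm² overlap (of its 70.26 mm²) is removed, clipping the outline — area = 314.54 mm²; the cube at (2, -1) does not reach this height (z outside [5, 14]); Subtracting the remaining from the first: none of the subtracted shapes is present at this height, so the result so far is unchanged — area = 314.54 mm². So its area = 314.54 mm². Layer 16 (z = 4.8): the cone contributes a regular 8-gon of circumradius 8.414 (interpolated between r1=11.5 and r2=2.5 at t=0.343) (area = (8/2)·8.414²·sin(360°/8) = 200.25 mm²); the r=5 sphere at (-2, 10) contributes a regular 8-gon of circumradius √(5²−3.8²) = 3.250 (area = (8/2)·3.250²·sin(360°/8) = 29.87 mm²); Taking the first minus the rest: starting from the cone (200.25 mm²), the r=5 sphere at (-2, 10) partially overlaps it — only the 2.37 mm² overlap (of its 29.87 mm²) is removed, clipping the outline — area = 197.89 mm²; the cube at (2, -1) does not reach this height (z outside [5, 14]); After the difference (first − rest): none of the subtracted shapes is present at this height, so the result so far is unchanged — area = 197.89 mm². So its area = 197.89 mm². Layer 2 is larger (314.54 vs 197.89 mm²).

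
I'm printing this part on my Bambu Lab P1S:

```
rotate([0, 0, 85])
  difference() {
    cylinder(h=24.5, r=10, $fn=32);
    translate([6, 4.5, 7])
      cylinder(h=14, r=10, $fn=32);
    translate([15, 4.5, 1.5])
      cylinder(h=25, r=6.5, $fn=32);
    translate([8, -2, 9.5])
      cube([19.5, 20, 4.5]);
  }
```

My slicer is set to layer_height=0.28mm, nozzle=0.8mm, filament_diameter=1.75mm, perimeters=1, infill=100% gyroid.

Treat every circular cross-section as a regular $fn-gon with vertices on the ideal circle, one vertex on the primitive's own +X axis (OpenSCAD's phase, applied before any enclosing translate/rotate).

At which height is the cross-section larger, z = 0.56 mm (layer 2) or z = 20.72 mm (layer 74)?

Layer 2 (z = 0.56): the r=10 cylinder contributes a regular 32-gon of circumradius 10 (area = (32/2)·10.000²·sin(360°/32) = 312.14 mm²); the cylinder at (6, 4.5) is not intersected at this z (z outside [7, 21]); the cylinder at (15, 4.5) does not reach this height (z outside [1.5, 26.5]); the cube at (8, -2) is not intersected at this z (z outside [9.5, 14]); Taking the first minus the rest: none of the subtracted shapes is present at this height, so the r=10 cylinder is unchanged — area = 312.14 mm²; (rotated 85° about Z; rotation is an isometry so areas/perimeters/island counts are preserved). So its area = 312.14 mm². Layer 74 (z = 20.72): the r=10 cylinder contributes a regular 32-gon of circumradius 10 (area = (32/2)·10.000²·sin(360°/32) = 312.14 mm²); the r=10 cylinder at (6, 4.5) contributes a regular 32-gon of circumradius 10 (area = (32/2)·10.000²·sin(360°/32) = 312.14 mm²); the cylinder at (15, 4.5): section is a regular 32-gon, circumradius r=6.5 (area = (32/2)·6.500²·sin(360°/32) = 131.88 mm²); the cube at (8, -2) is absent (z outside [9.5, 14]); After the difference (first − rest): starting from the r=10 cylinder (312.14 mm²), the r=10 cylinder at (6, 4.5) partially overlaps it — only the 166.23 mm² overlap (of its 312.14 mm²) is removed, clipping the outline; the r=6.5 cylinder at (15, 4.5) misses the remaining region (no effect) — area = 145.91 mm²; (whole slice rotated 85° about Z — lengths, areas and connectivity unchanged). So its area = 145.91 mm². Layer 2 is larger (312.14 vs 145.91 mm²).

layer 2 (z = 0.56 mm)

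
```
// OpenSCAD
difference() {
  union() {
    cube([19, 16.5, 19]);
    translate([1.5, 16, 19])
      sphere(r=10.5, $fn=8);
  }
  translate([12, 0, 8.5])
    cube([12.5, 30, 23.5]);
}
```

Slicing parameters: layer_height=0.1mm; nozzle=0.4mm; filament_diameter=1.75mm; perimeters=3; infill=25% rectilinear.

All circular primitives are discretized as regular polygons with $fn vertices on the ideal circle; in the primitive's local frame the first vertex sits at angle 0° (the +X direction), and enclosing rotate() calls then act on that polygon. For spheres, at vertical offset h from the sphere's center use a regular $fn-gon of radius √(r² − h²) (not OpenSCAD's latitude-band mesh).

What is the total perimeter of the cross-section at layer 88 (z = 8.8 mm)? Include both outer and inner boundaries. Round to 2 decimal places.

At z = 8.8 mm: the cube is present — its section is the full 19×16.5 rectangle (perimeter 71.00 mm); the sphere at (1.5, 16): section is a regular 8-gon, circumradius = √(r²−h²) = √(10.5²−10.2²) = 2.492 (perimeter = 2·8·2.492·sin(180°/8) = 15.26 mm); Merging all regions: the regions partially overlap (shared area 9.61 mm²), so the edge portions inside another operand are dropped and the merged outline is re-measured after clipping — boundary = 74.12 mm; the cube at (12, 0) is present — its section is the full 12.5×30 rectangle (perimeter 85.00 mm); Subtracting the remaining from the first: starting from that combined region, the 12.5×30 cube at (12, 0) partially overlaps it — only the 115.50 mm² overlap (of its 375.00 mm²) is removed, clipping the outline — boundary = 60.12 mm. Overall, the cross-section is a single solid region. Total boundary length (outer) = 60.12 mm.

60.12 mm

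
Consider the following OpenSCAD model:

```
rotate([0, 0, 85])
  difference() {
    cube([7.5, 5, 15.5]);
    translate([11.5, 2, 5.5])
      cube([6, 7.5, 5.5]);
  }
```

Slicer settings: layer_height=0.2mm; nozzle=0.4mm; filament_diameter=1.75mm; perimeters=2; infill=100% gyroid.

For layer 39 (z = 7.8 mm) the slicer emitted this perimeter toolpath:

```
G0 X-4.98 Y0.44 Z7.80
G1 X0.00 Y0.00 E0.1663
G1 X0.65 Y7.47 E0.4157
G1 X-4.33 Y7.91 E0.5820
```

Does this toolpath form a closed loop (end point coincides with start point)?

no

Start point (G0): (-4.98, 0.44). End point (last G1): the path does not return to the start — open.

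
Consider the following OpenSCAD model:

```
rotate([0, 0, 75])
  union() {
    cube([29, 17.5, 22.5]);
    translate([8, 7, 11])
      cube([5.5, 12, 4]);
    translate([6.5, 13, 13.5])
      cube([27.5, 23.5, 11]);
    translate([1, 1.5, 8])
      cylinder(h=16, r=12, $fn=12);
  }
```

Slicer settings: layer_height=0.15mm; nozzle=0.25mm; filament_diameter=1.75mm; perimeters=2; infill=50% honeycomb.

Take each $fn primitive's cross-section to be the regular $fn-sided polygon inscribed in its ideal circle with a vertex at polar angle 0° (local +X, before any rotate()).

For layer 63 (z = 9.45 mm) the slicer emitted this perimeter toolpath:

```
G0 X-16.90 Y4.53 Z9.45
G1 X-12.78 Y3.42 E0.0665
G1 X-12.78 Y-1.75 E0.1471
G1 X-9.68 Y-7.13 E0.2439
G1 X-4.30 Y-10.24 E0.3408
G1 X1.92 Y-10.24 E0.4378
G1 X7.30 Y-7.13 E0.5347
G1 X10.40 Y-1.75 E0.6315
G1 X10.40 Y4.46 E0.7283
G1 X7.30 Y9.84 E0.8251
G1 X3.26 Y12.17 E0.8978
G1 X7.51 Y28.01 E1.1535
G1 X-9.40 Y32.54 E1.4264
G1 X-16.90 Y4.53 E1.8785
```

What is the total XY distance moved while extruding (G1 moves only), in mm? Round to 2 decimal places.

Sum the Euclidean lengths of each G1 segment: total = 120.49 mm.

120.49 mm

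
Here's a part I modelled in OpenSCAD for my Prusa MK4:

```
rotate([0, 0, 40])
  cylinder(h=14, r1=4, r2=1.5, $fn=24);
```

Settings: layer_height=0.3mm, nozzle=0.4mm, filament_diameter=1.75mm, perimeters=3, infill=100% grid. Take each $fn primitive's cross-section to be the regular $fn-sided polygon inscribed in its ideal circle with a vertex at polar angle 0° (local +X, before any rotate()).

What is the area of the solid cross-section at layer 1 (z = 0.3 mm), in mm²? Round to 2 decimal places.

48.37 mm²

At z = 0.3 mm: the cone (r1=4→r2=1.5) has section circumradius 3.946 here — a regular 24-gon (area = (24/2)·3.946²·sin(360°/24) = 48.37 mm²); (whole slice rotated 40° about Z — lengths, areas and connectivity unchanged). Overall, the cross-section is a single solid region. Net area = 48.37 mm².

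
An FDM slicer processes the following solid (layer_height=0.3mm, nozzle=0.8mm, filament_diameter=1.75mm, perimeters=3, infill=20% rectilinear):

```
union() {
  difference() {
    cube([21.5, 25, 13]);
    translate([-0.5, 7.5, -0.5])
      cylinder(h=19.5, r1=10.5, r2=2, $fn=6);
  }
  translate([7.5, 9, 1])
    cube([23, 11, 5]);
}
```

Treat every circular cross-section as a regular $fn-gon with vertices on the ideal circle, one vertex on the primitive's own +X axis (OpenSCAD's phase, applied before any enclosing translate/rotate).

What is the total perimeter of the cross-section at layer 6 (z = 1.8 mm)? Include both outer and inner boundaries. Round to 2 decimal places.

113.48 mm

At z = 1.8 mm: the 21.5×25 cube contributes its full rectangle (perimeter 93.00 mm); the cone at (-0.5, 7.5) (r1=10.5→r2=2) has section circumradius 9.497 here — a regular 6-gon (perimeter = 2·6·9.497·sin(180°/6) = 56.98 mm); Taking the first minus the rest: starting from the 21.5×25 cube, the cone at (-0.5, 7.5) partially overlaps it — only the 105.72 mm² overlap (of its 234.35 mm²) is removed, clipping the outline — boundary = 95.01 mm; the 23×11 cube at (7.5, 9) contributes its full rectangle (perimeter 68.00 mm); Merging all regions: the regions partially overlap (shared area 153.65 mm²), so the edge portions inside another operand are dropped and the merged outline is re-measured after clipping — boundary = 113.48 mm. Overall, the cross-section is a single solid region. Total boundary length (outer) = 113.48 mm.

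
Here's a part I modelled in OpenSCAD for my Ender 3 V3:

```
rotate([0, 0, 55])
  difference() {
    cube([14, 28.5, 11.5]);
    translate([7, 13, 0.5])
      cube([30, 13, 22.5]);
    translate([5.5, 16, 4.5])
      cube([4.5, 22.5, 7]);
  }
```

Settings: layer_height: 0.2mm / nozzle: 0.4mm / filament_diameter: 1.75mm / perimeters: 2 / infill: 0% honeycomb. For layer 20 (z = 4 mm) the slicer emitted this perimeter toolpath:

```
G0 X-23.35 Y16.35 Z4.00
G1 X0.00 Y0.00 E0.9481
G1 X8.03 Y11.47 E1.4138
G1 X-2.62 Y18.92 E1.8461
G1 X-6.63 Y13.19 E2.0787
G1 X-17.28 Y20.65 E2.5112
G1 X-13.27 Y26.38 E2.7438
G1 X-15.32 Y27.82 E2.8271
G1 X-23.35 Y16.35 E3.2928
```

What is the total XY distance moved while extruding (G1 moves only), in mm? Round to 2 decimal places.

99.00 mm

Sum the Euclidean lengths of each G1 segment: total = 99.00 mm.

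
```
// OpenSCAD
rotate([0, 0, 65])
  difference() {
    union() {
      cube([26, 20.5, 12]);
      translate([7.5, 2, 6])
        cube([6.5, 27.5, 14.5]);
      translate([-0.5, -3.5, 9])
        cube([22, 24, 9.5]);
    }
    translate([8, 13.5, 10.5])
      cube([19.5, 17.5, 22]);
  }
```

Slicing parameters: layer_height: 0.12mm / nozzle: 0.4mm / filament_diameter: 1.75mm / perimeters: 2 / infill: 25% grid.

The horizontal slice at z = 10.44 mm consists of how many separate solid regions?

1

At z = 10.44 mm: the 26×20.5 cube contributes its full rectangle; the cube at (7.5, 2) is present — its section is the full 6.5×27.5 rectangle; the 22×24 cube at (-0.5, -3.5) contributes its full rectangle; Combining (union): the regions partially overlap (shared area 561.00 mm²), so overlapping operands fuse into one piece — 1 connected region; the cube at (8, 13.5) does not reach this height (z outside [10.5, 32.5]); After the difference (first − rest): none of the subtracted shapes is present at this height, so the result so far is unchanged — 1 connected region; (whole slice rotated 65° about Z — lengths, areas and connectivity unchanged). The result has 1 disconnected region.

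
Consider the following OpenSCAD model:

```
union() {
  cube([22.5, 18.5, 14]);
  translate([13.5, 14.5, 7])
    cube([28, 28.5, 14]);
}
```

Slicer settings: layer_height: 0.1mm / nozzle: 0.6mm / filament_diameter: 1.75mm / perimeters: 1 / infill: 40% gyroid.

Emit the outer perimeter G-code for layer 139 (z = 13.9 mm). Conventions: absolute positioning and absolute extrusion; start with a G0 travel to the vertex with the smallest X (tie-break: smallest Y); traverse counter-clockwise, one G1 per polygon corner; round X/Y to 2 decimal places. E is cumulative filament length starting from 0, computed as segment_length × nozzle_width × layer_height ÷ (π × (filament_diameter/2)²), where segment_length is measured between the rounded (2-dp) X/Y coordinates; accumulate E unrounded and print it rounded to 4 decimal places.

At z = 13.9 mm: the cube (footprint 22.5×18.5) is included at this height; the cube at (13.5, 14.5) (footprint 28×28.5) is included at this height; Combining (union): the regions partially overlap (shared area 36.00 mm²), so overlapping operands fuse into one piece — 1 connected region. The outline is a single polygon with 8 vertices. Extrusion per mm of travel: 0.6 × 0.1 / (π × 0.875²) = 0.024945. Accumulating E over each segment gives final E = 4.2157.

G0 X0.00 Y0.00 Z13.90
G1 X22.50 Y0.00 E0.5613
G1 X22.50 Y14.50 E0.9230
G1 X41.50 Y14.50 E1.3969
G1 X41.50 Y43.00 E2.1079
G1 X13.50 Y43.00 E2.8063
G1 X13.50 Y18.50 E3.4175
G1 X0.00 Y18.50 E3.7542
G1 X0.00 Y0.00 E4.2157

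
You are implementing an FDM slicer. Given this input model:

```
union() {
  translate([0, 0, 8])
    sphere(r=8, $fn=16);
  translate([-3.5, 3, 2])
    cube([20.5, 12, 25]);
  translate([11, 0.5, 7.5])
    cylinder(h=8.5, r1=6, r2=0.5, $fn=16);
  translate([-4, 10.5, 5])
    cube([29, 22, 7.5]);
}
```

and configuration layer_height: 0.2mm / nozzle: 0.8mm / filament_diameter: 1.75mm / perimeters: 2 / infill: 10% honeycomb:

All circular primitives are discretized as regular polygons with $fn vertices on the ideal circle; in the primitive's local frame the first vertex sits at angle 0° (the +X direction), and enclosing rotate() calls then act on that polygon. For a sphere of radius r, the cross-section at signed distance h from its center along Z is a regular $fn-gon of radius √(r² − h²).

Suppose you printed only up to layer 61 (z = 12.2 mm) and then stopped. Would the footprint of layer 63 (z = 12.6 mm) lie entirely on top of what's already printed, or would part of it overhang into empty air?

entirely on top

Compare the two slices. At z = 12.2: the sphere: section is a regular 16-gon, circumradius = √(r²−h²) = √(8²−4.2²) = 6.809 (area = (16/2)·6.809²·sin(360°/16) = 141.93 mm²); the 20.5×12 cube at (-3.5, 3) contributes its full rectangle (area 246.00 mm²); the cone at (11, 0.5) (r1=6→r2=0.5) has section circumradius 2.959 here — a regular 16-gon (area = (16/2)·2.959²·sin(360°/16) = 26.80 mm²); the cube at (-4, 10.5) (footprint 29×22) is included at this height (area 638.00 mm²); Taking the union: the regions partially overlap — summed areas 1052.73 mm² minus the doubly-counted overlap 121.03 mm² gives 931.70 mm² — area = 931.70 mm². At z = 12.6: the r=8 sphere slices to a regular 16-gon of circumradius 6.545 (√(r²−h²) with h=4.6 from center) (area = (16/2)·6.545²·sin(360°/16) = 131.15 mm²); the cube at (-3.5, 3) (footprint 20.5×12) is included at this height (area 246.00 mm²); the cone at (11, 0.5): at t=0.600 of its height the radius interpolates to r₁+(r₂−r₁)t = 2.700, giving a regular 16-gon of that circumradius (area = (16/2)·2.700²·sin(360°/16) = 22.32 mm²); the cube at (-4, 10.5) does not reach this height (z outside [5, 12.5]); Taking the union: the regions partially overlap — summed areas 399.47 mm² minus the doubly-counted overlap 25.26 mm² gives 374.21 mm² — area = 374.21 mm². Checking containment: the cross-section at z = 12.6 is a subset of the cross-section at z = 12.2.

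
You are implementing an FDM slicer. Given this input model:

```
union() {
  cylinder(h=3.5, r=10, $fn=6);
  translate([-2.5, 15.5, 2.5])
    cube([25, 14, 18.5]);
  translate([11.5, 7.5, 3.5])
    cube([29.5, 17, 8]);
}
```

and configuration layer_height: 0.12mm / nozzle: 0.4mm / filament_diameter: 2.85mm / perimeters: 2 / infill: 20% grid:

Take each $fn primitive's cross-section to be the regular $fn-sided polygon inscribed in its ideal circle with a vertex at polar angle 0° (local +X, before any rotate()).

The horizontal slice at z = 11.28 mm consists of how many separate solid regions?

1

At z = 11.28 mm: the cylinder is not intersected at this z (z outside [0, 3.5]); the 25×14 cube at (-2.5, 15.5) contributes its full rectangle; the 29.5×17 cube at (11.5, 7.5) contributes its full rectangle; Combining (union): the regions partially overlap (shared area 99.00 mm²), so overlapping operands fuse into one piece — 1 connected region. The result has 1 disconnected region.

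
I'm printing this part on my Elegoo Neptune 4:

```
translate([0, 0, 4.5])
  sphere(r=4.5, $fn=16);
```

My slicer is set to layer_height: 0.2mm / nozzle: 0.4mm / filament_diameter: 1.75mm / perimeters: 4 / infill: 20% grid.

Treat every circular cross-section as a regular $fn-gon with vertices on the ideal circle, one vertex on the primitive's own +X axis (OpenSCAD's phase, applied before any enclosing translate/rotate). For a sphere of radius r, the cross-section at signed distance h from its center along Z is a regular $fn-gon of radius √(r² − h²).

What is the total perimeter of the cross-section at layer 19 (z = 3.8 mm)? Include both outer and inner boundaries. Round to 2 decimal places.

27.75 mm

At z = 3.8 mm: the r=4.5 sphere slices to a regular 16-gon of circumradius 4.445 (√(r²−h²) with h=0.7 from center) (perimeter = 2·16·4.445·sin(180°/16) = 27.75 mm). Overall, the cross-section is a single solid region. Total boundary length (outer) = 27.75 mm.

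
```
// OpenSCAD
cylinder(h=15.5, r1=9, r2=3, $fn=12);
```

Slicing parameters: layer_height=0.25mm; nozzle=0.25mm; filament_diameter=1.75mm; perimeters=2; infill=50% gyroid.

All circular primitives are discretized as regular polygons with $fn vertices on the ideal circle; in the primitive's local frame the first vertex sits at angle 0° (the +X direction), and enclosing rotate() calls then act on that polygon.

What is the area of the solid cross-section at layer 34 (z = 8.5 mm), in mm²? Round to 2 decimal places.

97.80 mm²

At z = 8.5 mm: the cone (r1=9→r2=3) has section circumradius 5.710 here — a regular 12-gon (area = (12/2)·5.710²·sin(360°/12) = 97.80 mm²). Overall, the cross-section is a single solid region. Net area = 97.80 mm².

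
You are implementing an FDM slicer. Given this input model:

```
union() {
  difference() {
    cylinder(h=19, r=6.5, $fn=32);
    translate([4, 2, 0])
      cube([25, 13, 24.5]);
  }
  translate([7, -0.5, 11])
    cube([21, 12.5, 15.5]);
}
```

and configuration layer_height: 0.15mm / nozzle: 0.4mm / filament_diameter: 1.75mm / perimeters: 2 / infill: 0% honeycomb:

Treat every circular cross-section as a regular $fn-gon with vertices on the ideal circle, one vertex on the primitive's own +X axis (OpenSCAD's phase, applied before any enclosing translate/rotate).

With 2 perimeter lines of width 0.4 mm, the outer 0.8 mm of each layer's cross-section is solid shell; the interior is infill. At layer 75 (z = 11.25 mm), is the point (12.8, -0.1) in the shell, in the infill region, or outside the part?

shell

At z = 11.25 mm: the r=6.5 cylinder gives a regular 32-gon of circumradius 6.5 (constant along its height); the cube at (4, 2) is present — its section is the full 25×13 rectangle; Subtracting the remaining from the first: starting from the r=6.5 cylinder, the 25×13 cube at (4, 2) partially overlaps it — only the 4.06 mm² overlap (of its 325.00 mm²) is removed, clipping the outline — 1 connected region; the cube at (7, -0.5) (footprint 21×12.5) is included at this height; Combining (union): the 2 present regions are separate (no shared area or edge), so areas and boundary lengths simply add and each stays a separate island — 2 connected regions. Overall, the cross-section has 2 separate islands. The nearest boundary edge runs (28.00, -0.50)→(7.00, -0.50); distance from the point to it = 0.40 mm. (Shell/infill is judged within the island containing the point — the largest one.) The point is inside the cross-section, 0.40 mm from the nearest boundary — within the 0.8 mm shell band (2 × 0.4).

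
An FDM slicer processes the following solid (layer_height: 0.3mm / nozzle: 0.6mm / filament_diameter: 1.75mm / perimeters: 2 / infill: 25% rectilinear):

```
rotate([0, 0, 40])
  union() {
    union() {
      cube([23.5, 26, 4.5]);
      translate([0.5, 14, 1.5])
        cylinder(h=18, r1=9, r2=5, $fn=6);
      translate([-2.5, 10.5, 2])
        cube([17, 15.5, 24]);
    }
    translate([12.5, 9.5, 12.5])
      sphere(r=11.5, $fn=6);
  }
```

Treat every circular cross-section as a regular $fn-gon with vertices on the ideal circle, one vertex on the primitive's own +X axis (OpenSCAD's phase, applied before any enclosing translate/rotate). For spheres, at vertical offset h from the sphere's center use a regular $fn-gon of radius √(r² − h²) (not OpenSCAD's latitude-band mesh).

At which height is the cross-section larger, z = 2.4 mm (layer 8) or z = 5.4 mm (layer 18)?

Layer 8 (z = 2.4): the cube (footprint 23.5×26) is included at this height (area 611.00 mm²); the cone at (0.5, 14) contributes a regular 6-gon of circumradius 8.800 (interpolated between r1=9 and r2=5 at t=0.050) (area = (6/2)·8.800²·sin(360°/6) = 201.20 mm²); the 17×15.5 cube at (-2.5, 10.5) contributes its full rectangle (area 263.50 mm²); Merging all regions: the regions partially overlap — summed areas 1075.70 mm² minus the doubly-counted overlap 360.77 mm² gives 714.92 mm² — area = 714.92 mm²; the sphere at (12.5, 9.5): section is a regular 6-gon, circumradius = √(r²−h²) = √(11.5²−10.1²) = 5.499 (area = (6/2)·5.499²·sin(360°/6) = 78.57 mm²); Taking the union: the r=11.5 sphere at (12.5, 9.5) lies entirely inside the result so far, so the union is just the result so far — area = 714.92 mm²; (whole slice rotated 40° about Z — lengths, areas and connectivity unchanged). So its area = 714.92 mm². Layer 18 (z = 5.4): the cube does not reach this height (z outside [0, 4.5]); the cone at (0.5, 14) (r1=9→r2=5) has section circumradius 8.133 here — a regular 6-gon (area = (6/2)·8.133²·sin(360°/6) = 171.87 mm²); the 17×15.5 cube at (-2.5, 10.5) contributes its full rectangle (area 263.50 mm²); Combining (union): the regions partially overlap — summed areas 435.37 mm² minus the doubly-counted overlap 99.53 mm² gives 335.84 mm² — area = 335.84 mm²; the r=11.5 sphere at (12.5, 9.5) slices to a regular 6-gon of circumradius 9.047 (√(r²−h²) with h=7.1 from center) (area = (6/2)·9.047²·sin(360°/6) = 212.63 mm²); Merging all regions: the regions partially overlap — summed areas 548.46 mm² minus the doubly-counted overlap 63.54 mm² gives 484.93 mm² — area = 484.93 mm²; (rotated 40° about Z; rotation is an isometry so areas/perimeters/island counts are preserved). So its area = 484.93 mm². Layer 8 is larger (714.92 vs 484.93 mm²).

layer 8 (z = 2.4 mm)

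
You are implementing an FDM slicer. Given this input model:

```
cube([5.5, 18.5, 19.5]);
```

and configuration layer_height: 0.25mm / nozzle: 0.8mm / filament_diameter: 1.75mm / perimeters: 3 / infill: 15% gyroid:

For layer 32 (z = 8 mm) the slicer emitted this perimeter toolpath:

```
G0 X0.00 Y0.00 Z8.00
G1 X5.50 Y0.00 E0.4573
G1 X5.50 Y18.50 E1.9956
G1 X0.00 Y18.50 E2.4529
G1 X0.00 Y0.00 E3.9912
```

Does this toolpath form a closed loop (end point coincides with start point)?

Start point (G0): (0.00, 0.00). End point (last G1): the path returns to the start — closed.

yes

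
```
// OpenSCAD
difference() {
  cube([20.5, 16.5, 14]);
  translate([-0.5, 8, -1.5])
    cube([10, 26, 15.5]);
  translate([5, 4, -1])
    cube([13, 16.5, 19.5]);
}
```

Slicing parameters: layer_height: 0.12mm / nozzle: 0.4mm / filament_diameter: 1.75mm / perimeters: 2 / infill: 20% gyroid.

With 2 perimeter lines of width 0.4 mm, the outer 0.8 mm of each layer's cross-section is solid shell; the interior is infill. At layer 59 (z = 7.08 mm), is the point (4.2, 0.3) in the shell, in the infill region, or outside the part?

At z = 7.08 mm: the 20.5×16.5 cube contributes its full rectangle; the cube at (-0.5, 8) is present — its section is the full 10×26 rectangle; the cube at (5, 4) (footprint 13×16.5) is included at this height; Subtracting the remaining from the first: starting from the 20.5×16.5 cube, the 10×26 cube at (-0.5, 8) partially overlaps it — only the 80.75 mm² overlap (of its 260.00 mm²) is removed, clipping the outline; the 13×16.5 cube at (5, 4) partially overlaps it — only the 124.25 mm² overlap (of its 214.50 mm²) is removed, clipping the outline — 1 connected region. Overall, the cross-section is a single solid region. The nearest boundary edge runs (20.50, 0.00)→(0.00, 0.00); distance from the point to it = 0.30 mm. The point is inside the cross-section, 0.30 mm from the nearest boundary — within the 0.8 mm shell band (2 × 0.4).

shell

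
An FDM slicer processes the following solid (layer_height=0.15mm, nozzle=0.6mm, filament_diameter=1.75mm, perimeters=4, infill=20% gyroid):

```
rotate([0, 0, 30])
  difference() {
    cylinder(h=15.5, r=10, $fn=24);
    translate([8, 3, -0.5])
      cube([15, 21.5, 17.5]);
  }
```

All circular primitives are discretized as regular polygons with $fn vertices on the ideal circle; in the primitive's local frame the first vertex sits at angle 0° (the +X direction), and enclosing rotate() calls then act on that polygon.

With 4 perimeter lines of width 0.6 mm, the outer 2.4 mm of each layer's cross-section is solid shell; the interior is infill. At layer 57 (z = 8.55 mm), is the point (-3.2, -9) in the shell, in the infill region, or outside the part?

shell

At z = 8.55 mm: the r=10 cylinder contributes a regular 24-gon of circumradius 10; the cube at (8, 3) (footprint 15×21.5) is included at this height; After the difference (first − rest): starting from the r=10 cylinder, the 15×21.5 cube at (8, 3) partially overlaps it — only the 2.43 mm² overlap (of its 322.50 mm²) is removed, clipping the outline — 1 connected region; (whole slice rotated 30° about Z — lengths, areas and connectivity unchanged). Overall, the cross-section is a single solid region. Undo the 30° rotation: the query point maps to (-7.271, -6.194) in the un-rotated model frame. The nearest boundary edge runs (-7.07, -7.07)→(-8.66, -5.00); distance from the point to it = 0.37 mm. The point is inside the cross-section, 0.37 mm from the nearest boundary — within the 2.4 mm shell band (4 × 0.6).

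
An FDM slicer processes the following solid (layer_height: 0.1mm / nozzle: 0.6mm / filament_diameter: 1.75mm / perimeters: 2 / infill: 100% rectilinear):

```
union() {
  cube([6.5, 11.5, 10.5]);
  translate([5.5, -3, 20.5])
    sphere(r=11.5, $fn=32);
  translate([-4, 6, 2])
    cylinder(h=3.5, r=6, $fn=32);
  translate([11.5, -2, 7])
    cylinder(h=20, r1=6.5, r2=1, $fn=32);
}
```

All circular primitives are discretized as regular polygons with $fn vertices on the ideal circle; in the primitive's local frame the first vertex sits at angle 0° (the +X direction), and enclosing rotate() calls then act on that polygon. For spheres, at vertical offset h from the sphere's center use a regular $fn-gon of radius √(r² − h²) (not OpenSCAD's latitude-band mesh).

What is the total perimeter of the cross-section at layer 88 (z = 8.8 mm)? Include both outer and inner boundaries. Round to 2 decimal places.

At z = 8.8 mm: the cube (footprint 6.5×11.5) is included at this height (perimeter 36.00 mm); the sphere at (5.5, -3) is absent (|z−center|=11.700 > r=11.5); the cylinder at (-4, 6) does not reach this height (z outside [2, 5.5]); the cone at (11.5, -2): at t=0.090 of its height the radius interpolates to r₁+(r₂−r₁)t = 6.005, giving a regular 32-gon of that circumradius (perimeter = 2·32·6.005·sin(180°/32) = 37.67 mm); Taking the union: the regions partially overlap (shared area 0.46 mm²), so the edge portions inside another operand are dropped and the merged outline is re-measured after clipping — boundary = 70.23 mm. Overall, the cross-section is a single solid region. Total boundary length (outer) = 70.23 mm.

70.23 mm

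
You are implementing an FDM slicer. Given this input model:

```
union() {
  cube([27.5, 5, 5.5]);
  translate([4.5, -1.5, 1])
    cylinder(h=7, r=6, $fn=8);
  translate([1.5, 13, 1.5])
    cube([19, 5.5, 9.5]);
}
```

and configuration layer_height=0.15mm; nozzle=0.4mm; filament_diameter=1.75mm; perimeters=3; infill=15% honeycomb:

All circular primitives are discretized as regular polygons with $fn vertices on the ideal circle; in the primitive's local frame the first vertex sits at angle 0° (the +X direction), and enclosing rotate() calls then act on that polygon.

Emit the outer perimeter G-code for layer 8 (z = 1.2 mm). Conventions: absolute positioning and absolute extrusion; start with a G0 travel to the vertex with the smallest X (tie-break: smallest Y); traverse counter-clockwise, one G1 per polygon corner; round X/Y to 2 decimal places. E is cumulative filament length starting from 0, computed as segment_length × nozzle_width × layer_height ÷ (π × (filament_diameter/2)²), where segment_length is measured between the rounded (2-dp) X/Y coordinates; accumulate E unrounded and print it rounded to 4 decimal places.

G0 X-1.50 Y-1.50 Z1.20
G1 X0.26 Y-5.74 E0.1145
G1 X4.50 Y-7.50 E0.2290
G1 X8.74 Y-5.74 E0.3436
G1 X10.50 Y-1.50 E0.4581
G1 X9.88 Y0.00 E0.4986
G1 X27.50 Y0.00 E0.9381
G1 X27.50 Y5.00 E1.0628
G1 X0.00 Y5.00 E1.7488
G1 X0.00 Y2.12 E1.8206
G1 X-1.50 Y-1.50 E1.9184

At z = 1.2 mm: the cube (footprint 27.5×5) is included at this height; the cylinder at (4.5, -1.5): section is a regular 8-gon, circumradius r=6; the cube at (1.5, 13) does not reach this height (z outside [1.5, 11]); Combining (union): the regions partially overlap (shared area 32.91 mm²), so overlapping operands fuse into one piece — 1 connected region. The outline is a single polygon with 10 vertices. Extrusion per mm of travel: 0.4 × 0.15 / (π × 0.875²) = 0.024945. Accumulating E over each segment gives final E = 1.9184.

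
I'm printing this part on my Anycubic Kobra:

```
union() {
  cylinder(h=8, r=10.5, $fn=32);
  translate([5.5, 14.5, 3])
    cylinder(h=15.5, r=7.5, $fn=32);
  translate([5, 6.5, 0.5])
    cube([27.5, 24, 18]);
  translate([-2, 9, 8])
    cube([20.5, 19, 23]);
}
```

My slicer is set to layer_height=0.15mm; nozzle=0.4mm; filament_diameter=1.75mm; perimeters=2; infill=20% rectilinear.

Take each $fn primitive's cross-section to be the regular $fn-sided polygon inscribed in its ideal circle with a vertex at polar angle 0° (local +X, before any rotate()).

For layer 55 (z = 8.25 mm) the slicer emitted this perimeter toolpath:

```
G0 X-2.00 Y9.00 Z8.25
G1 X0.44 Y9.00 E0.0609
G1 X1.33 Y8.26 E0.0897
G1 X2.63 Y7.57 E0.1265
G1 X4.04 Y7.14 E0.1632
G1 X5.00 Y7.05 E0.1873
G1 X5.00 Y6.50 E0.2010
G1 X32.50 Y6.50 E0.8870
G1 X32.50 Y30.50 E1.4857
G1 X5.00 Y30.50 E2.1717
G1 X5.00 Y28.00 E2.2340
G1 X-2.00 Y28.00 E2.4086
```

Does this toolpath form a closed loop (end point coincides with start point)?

Start point (G0): (-2.00, 9.00). End point (last G1): the path does not return to the start — open.

no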